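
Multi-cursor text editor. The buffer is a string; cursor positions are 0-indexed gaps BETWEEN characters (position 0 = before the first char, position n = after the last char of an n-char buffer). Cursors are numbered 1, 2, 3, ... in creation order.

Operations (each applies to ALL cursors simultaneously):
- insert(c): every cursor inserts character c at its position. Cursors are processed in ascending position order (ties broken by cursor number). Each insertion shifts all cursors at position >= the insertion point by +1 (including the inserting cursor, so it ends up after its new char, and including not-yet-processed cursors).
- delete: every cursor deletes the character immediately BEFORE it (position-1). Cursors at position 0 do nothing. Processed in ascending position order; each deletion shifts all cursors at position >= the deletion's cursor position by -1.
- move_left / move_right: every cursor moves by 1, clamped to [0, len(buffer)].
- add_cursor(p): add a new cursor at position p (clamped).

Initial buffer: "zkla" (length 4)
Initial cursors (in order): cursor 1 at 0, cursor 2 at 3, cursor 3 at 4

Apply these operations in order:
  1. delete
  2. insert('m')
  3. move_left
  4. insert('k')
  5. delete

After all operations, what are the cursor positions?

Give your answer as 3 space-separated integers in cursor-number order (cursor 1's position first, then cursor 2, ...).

After op 1 (delete): buffer="zk" (len 2), cursors c1@0 c2@2 c3@2, authorship ..
After op 2 (insert('m')): buffer="mzkmm" (len 5), cursors c1@1 c2@5 c3@5, authorship 1..23
After op 3 (move_left): buffer="mzkmm" (len 5), cursors c1@0 c2@4 c3@4, authorship 1..23
After op 4 (insert('k')): buffer="kmzkmkkm" (len 8), cursors c1@1 c2@7 c3@7, authorship 11..2233
After op 5 (delete): buffer="mzkmm" (len 5), cursors c1@0 c2@4 c3@4, authorship 1..23

Answer: 0 4 4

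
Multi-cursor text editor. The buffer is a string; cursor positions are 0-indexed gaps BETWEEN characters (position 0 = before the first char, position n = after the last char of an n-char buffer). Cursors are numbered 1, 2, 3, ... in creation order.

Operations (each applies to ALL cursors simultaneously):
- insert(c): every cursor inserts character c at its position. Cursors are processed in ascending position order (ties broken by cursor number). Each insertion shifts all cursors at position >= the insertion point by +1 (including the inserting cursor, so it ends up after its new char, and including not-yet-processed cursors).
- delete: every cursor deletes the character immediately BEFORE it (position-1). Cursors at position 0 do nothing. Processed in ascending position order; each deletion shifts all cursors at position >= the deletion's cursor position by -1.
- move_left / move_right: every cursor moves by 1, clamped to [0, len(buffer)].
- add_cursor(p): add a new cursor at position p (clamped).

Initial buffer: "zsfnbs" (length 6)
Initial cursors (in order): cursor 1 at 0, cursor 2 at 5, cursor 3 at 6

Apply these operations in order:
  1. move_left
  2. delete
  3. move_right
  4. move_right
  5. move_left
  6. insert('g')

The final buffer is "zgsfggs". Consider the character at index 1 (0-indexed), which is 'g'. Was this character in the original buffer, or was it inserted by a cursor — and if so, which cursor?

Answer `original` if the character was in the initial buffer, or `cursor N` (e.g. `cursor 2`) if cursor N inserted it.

Answer: cursor 1

Derivation:
After op 1 (move_left): buffer="zsfnbs" (len 6), cursors c1@0 c2@4 c3@5, authorship ......
After op 2 (delete): buffer="zsfs" (len 4), cursors c1@0 c2@3 c3@3, authorship ....
After op 3 (move_right): buffer="zsfs" (len 4), cursors c1@1 c2@4 c3@4, authorship ....
After op 4 (move_right): buffer="zsfs" (len 4), cursors c1@2 c2@4 c3@4, authorship ....
After op 5 (move_left): buffer="zsfs" (len 4), cursors c1@1 c2@3 c3@3, authorship ....
After op 6 (insert('g')): buffer="zgsfggs" (len 7), cursors c1@2 c2@6 c3@6, authorship .1..23.
Authorship (.=original, N=cursor N): . 1 . . 2 3 .
Index 1: author = 1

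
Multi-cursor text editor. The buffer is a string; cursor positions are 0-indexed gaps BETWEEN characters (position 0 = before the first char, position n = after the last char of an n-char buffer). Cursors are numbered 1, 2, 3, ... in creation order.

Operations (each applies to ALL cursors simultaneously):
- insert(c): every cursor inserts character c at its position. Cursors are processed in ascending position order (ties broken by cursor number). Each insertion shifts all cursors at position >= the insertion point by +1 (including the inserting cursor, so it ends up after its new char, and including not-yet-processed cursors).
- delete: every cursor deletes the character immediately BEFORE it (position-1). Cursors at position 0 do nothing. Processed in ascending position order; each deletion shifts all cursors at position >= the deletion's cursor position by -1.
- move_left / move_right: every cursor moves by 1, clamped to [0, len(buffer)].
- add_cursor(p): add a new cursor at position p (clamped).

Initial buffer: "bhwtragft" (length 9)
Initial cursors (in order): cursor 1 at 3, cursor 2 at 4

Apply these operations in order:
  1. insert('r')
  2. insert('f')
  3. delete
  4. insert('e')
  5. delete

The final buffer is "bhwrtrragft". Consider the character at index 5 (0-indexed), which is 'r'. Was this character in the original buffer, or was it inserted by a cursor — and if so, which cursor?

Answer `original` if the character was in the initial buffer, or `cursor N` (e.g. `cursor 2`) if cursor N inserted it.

Answer: cursor 2

Derivation:
After op 1 (insert('r')): buffer="bhwrtrragft" (len 11), cursors c1@4 c2@6, authorship ...1.2.....
After op 2 (insert('f')): buffer="bhwrftrfragft" (len 13), cursors c1@5 c2@8, authorship ...11.22.....
After op 3 (delete): buffer="bhwrtrragft" (len 11), cursors c1@4 c2@6, authorship ...1.2.....
After op 4 (insert('e')): buffer="bhwretreragft" (len 13), cursors c1@5 c2@8, authorship ...11.22.....
After op 5 (delete): buffer="bhwrtrragft" (len 11), cursors c1@4 c2@6, authorship ...1.2.....
Authorship (.=original, N=cursor N): . . . 1 . 2 . . . . .
Index 5: author = 2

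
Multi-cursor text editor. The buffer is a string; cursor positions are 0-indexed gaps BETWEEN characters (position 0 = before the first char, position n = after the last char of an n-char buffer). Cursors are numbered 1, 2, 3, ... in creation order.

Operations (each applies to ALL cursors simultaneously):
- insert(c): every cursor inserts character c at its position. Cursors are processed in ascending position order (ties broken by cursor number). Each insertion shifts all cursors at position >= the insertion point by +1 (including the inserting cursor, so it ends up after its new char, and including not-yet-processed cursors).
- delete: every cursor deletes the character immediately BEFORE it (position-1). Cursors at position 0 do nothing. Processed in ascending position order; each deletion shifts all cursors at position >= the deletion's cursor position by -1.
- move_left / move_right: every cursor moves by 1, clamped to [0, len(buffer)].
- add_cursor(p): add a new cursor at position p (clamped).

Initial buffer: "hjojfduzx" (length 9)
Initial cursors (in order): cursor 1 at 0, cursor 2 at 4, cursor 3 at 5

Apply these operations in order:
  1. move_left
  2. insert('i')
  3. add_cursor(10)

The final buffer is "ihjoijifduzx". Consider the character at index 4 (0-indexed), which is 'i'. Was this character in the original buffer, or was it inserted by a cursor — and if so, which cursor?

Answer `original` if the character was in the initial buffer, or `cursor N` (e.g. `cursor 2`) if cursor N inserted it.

After op 1 (move_left): buffer="hjojfduzx" (len 9), cursors c1@0 c2@3 c3@4, authorship .........
After op 2 (insert('i')): buffer="ihjoijifduzx" (len 12), cursors c1@1 c2@5 c3@7, authorship 1...2.3.....
After op 3 (add_cursor(10)): buffer="ihjoijifduzx" (len 12), cursors c1@1 c2@5 c3@7 c4@10, authorship 1...2.3.....
Authorship (.=original, N=cursor N): 1 . . . 2 . 3 . . . . .
Index 4: author = 2

Answer: cursor 2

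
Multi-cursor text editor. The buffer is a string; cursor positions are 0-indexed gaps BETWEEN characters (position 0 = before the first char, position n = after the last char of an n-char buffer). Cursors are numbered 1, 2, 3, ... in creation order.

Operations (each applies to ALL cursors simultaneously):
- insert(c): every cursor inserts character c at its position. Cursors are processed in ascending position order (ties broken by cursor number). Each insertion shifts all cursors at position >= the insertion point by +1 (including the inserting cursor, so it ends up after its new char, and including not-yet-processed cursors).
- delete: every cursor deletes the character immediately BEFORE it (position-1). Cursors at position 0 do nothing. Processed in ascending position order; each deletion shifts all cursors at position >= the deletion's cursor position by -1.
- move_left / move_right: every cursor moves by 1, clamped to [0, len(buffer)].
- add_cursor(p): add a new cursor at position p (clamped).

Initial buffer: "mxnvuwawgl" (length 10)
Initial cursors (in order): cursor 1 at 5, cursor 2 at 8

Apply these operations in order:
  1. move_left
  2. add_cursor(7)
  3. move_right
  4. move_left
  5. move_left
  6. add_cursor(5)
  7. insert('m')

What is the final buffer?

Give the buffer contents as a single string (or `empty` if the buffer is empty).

After op 1 (move_left): buffer="mxnvuwawgl" (len 10), cursors c1@4 c2@7, authorship ..........
After op 2 (add_cursor(7)): buffer="mxnvuwawgl" (len 10), cursors c1@4 c2@7 c3@7, authorship ..........
After op 3 (move_right): buffer="mxnvuwawgl" (len 10), cursors c1@5 c2@8 c3@8, authorship ..........
After op 4 (move_left): buffer="mxnvuwawgl" (len 10), cursors c1@4 c2@7 c3@7, authorship ..........
After op 5 (move_left): buffer="mxnvuwawgl" (len 10), cursors c1@3 c2@6 c3@6, authorship ..........
After op 6 (add_cursor(5)): buffer="mxnvuwawgl" (len 10), cursors c1@3 c4@5 c2@6 c3@6, authorship ..........
After op 7 (insert('m')): buffer="mxnmvumwmmawgl" (len 14), cursors c1@4 c4@7 c2@10 c3@10, authorship ...1..4.23....

Answer: mxnmvumwmmawgl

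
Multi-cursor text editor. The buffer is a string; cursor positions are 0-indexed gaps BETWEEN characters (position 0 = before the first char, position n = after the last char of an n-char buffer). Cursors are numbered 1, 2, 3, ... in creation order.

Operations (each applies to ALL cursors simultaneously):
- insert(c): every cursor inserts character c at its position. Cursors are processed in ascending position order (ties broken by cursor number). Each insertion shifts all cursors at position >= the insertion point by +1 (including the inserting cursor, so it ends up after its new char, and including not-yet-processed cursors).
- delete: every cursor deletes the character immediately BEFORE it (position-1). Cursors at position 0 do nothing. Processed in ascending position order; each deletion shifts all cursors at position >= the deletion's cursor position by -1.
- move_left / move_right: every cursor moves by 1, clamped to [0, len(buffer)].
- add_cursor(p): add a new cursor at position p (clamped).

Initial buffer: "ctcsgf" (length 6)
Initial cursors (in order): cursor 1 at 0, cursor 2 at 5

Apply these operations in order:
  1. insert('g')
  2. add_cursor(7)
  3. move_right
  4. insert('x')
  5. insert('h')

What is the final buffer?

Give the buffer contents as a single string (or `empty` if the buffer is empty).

After op 1 (insert('g')): buffer="gctcsggf" (len 8), cursors c1@1 c2@7, authorship 1.....2.
After op 2 (add_cursor(7)): buffer="gctcsggf" (len 8), cursors c1@1 c2@7 c3@7, authorship 1.....2.
After op 3 (move_right): buffer="gctcsggf" (len 8), cursors c1@2 c2@8 c3@8, authorship 1.....2.
After op 4 (insert('x')): buffer="gcxtcsggfxx" (len 11), cursors c1@3 c2@11 c3@11, authorship 1.1....2.23
After op 5 (insert('h')): buffer="gcxhtcsggfxxhh" (len 14), cursors c1@4 c2@14 c3@14, authorship 1.11....2.2323

Answer: gcxhtcsggfxxhh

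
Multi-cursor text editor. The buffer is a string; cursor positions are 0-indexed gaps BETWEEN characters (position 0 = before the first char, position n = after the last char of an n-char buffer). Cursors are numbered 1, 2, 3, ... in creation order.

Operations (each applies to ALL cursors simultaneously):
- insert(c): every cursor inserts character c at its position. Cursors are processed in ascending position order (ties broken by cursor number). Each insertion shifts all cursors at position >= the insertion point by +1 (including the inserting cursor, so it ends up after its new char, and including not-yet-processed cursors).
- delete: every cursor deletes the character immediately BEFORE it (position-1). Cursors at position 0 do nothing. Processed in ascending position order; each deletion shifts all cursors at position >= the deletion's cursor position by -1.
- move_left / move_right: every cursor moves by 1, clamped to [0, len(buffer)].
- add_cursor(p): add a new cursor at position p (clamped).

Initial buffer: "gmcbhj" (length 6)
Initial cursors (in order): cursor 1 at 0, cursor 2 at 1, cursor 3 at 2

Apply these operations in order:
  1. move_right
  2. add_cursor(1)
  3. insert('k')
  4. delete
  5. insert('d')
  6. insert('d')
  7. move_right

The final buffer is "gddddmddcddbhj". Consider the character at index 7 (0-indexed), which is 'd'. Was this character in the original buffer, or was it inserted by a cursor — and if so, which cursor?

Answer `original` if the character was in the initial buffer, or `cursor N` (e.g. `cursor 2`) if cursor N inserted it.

After op 1 (move_right): buffer="gmcbhj" (len 6), cursors c1@1 c2@2 c3@3, authorship ......
After op 2 (add_cursor(1)): buffer="gmcbhj" (len 6), cursors c1@1 c4@1 c2@2 c3@3, authorship ......
After op 3 (insert('k')): buffer="gkkmkckbhj" (len 10), cursors c1@3 c4@3 c2@5 c3@7, authorship .14.2.3...
After op 4 (delete): buffer="gmcbhj" (len 6), cursors c1@1 c4@1 c2@2 c3@3, authorship ......
After op 5 (insert('d')): buffer="gddmdcdbhj" (len 10), cursors c1@3 c4@3 c2@5 c3@7, authorship .14.2.3...
After op 6 (insert('d')): buffer="gddddmddcddbhj" (len 14), cursors c1@5 c4@5 c2@8 c3@11, authorship .1414.22.33...
After op 7 (move_right): buffer="gddddmddcddbhj" (len 14), cursors c1@6 c4@6 c2@9 c3@12, authorship .1414.22.33...
Authorship (.=original, N=cursor N): . 1 4 1 4 . 2 2 . 3 3 . . .
Index 7: author = 2

Answer: cursor 2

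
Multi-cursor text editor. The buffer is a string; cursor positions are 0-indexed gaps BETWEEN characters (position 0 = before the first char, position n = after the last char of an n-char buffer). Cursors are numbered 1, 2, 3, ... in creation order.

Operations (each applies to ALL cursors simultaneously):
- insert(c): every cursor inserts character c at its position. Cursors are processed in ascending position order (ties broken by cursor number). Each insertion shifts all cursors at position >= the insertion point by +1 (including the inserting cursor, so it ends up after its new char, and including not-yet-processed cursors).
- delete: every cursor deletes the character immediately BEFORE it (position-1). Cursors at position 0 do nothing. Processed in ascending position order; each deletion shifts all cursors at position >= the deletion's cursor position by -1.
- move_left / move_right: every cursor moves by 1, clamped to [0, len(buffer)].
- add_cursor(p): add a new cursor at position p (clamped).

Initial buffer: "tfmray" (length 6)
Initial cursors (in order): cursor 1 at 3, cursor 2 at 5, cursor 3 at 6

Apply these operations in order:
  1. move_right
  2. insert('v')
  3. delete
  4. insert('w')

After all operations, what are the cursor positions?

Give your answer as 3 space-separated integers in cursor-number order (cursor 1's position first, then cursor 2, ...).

Answer: 5 9 9

Derivation:
After op 1 (move_right): buffer="tfmray" (len 6), cursors c1@4 c2@6 c3@6, authorship ......
After op 2 (insert('v')): buffer="tfmrvayvv" (len 9), cursors c1@5 c2@9 c3@9, authorship ....1..23
After op 3 (delete): buffer="tfmray" (len 6), cursors c1@4 c2@6 c3@6, authorship ......
After op 4 (insert('w')): buffer="tfmrwayww" (len 9), cursors c1@5 c2@9 c3@9, authorship ....1..23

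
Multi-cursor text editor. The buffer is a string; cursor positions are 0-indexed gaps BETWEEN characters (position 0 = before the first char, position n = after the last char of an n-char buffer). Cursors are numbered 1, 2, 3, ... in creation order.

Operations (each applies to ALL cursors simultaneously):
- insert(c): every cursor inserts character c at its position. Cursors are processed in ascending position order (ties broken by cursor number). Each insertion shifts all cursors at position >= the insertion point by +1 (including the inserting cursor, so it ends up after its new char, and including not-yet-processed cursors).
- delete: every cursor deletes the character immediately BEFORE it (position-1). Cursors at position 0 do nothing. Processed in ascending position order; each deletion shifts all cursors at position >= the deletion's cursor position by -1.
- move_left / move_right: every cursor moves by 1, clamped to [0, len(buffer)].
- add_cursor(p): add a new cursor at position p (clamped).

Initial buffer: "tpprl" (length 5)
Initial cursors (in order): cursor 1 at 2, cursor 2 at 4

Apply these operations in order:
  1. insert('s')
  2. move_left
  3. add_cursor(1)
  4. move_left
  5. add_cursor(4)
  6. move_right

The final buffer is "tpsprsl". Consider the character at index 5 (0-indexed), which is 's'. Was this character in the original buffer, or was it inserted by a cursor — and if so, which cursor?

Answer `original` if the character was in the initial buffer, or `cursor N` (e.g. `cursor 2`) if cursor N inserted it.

After op 1 (insert('s')): buffer="tpsprsl" (len 7), cursors c1@3 c2@6, authorship ..1..2.
After op 2 (move_left): buffer="tpsprsl" (len 7), cursors c1@2 c2@5, authorship ..1..2.
After op 3 (add_cursor(1)): buffer="tpsprsl" (len 7), cursors c3@1 c1@2 c2@5, authorship ..1..2.
After op 4 (move_left): buffer="tpsprsl" (len 7), cursors c3@0 c1@1 c2@4, authorship ..1..2.
After op 5 (add_cursor(4)): buffer="tpsprsl" (len 7), cursors c3@0 c1@1 c2@4 c4@4, authorship ..1..2.
After op 6 (move_right): buffer="tpsprsl" (len 7), cursors c3@1 c1@2 c2@5 c4@5, authorship ..1..2.
Authorship (.=original, N=cursor N): . . 1 . . 2 .
Index 5: author = 2

Answer: cursor 2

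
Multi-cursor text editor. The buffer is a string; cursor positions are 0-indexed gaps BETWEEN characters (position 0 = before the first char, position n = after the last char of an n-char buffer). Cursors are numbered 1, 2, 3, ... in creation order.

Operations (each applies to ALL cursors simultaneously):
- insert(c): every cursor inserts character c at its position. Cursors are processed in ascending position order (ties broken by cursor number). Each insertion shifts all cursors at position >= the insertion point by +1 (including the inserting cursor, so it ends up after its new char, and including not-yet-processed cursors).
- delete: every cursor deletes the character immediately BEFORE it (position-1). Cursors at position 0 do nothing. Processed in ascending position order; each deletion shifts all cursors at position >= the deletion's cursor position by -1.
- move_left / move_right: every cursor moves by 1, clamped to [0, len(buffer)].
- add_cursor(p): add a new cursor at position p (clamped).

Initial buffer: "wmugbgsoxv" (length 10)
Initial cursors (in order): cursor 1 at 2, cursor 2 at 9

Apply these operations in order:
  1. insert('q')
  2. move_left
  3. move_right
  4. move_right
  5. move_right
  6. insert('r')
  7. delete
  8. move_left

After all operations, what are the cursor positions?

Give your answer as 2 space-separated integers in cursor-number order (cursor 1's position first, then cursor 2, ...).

After op 1 (insert('q')): buffer="wmqugbgsoxqv" (len 12), cursors c1@3 c2@11, authorship ..1.......2.
After op 2 (move_left): buffer="wmqugbgsoxqv" (len 12), cursors c1@2 c2@10, authorship ..1.......2.
After op 3 (move_right): buffer="wmqugbgsoxqv" (len 12), cursors c1@3 c2@11, authorship ..1.......2.
After op 4 (move_right): buffer="wmqugbgsoxqv" (len 12), cursors c1@4 c2@12, authorship ..1.......2.
After op 5 (move_right): buffer="wmqugbgsoxqv" (len 12), cursors c1@5 c2@12, authorship ..1.......2.
After op 6 (insert('r')): buffer="wmqugrbgsoxqvr" (len 14), cursors c1@6 c2@14, authorship ..1..1.....2.2
After op 7 (delete): buffer="wmqugbgsoxqv" (len 12), cursors c1@5 c2@12, authorship ..1.......2.
After op 8 (move_left): buffer="wmqugbgsoxqv" (len 12), cursors c1@4 c2@11, authorship ..1.......2.

Answer: 4 11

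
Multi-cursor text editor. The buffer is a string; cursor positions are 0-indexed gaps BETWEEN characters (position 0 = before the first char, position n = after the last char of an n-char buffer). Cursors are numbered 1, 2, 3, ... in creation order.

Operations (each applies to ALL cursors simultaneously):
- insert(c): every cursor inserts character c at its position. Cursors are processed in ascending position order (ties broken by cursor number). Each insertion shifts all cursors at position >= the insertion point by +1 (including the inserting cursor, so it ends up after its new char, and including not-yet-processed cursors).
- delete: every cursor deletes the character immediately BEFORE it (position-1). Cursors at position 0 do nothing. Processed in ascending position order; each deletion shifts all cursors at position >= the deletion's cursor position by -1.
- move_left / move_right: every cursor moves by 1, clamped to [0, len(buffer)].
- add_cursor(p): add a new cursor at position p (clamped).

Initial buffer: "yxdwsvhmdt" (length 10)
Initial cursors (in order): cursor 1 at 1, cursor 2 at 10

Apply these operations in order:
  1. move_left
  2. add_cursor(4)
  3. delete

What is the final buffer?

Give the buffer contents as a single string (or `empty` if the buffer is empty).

Answer: yxdsvhmt

Derivation:
After op 1 (move_left): buffer="yxdwsvhmdt" (len 10), cursors c1@0 c2@9, authorship ..........
After op 2 (add_cursor(4)): buffer="yxdwsvhmdt" (len 10), cursors c1@0 c3@4 c2@9, authorship ..........
After op 3 (delete): buffer="yxdsvhmt" (len 8), cursors c1@0 c3@3 c2@7, authorship ........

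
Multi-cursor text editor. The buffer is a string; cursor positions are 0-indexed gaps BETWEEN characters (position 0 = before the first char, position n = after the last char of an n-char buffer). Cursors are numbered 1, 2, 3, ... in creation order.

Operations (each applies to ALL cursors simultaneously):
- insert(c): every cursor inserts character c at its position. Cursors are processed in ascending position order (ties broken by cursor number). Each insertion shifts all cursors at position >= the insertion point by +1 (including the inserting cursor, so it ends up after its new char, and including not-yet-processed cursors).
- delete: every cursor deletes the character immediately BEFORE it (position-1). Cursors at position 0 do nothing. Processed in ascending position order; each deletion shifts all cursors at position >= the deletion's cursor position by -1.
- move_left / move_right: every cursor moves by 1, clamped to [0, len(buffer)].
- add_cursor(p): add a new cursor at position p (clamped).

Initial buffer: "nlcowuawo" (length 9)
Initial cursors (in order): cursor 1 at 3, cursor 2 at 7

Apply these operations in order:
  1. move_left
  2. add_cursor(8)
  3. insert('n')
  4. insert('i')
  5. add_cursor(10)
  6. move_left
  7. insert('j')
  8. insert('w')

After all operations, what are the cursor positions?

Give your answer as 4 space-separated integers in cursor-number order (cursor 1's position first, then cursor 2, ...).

After op 1 (move_left): buffer="nlcowuawo" (len 9), cursors c1@2 c2@6, authorship .........
After op 2 (add_cursor(8)): buffer="nlcowuawo" (len 9), cursors c1@2 c2@6 c3@8, authorship .........
After op 3 (insert('n')): buffer="nlncowunawno" (len 12), cursors c1@3 c2@8 c3@11, authorship ..1....2..3.
After op 4 (insert('i')): buffer="nlnicowuniawnio" (len 15), cursors c1@4 c2@10 c3@14, authorship ..11....22..33.
After op 5 (add_cursor(10)): buffer="nlnicowuniawnio" (len 15), cursors c1@4 c2@10 c4@10 c3@14, authorship ..11....22..33.
After op 6 (move_left): buffer="nlnicowuniawnio" (len 15), cursors c1@3 c2@9 c4@9 c3@13, authorship ..11....22..33.
After op 7 (insert('j')): buffer="nlnjicowunjjiawnjio" (len 19), cursors c1@4 c2@12 c4@12 c3@17, authorship ..111....2242..333.
After op 8 (insert('w')): buffer="nlnjwicowunjjwwiawnjwio" (len 23), cursors c1@5 c2@15 c4@15 c3@21, authorship ..1111....224242..3333.

Answer: 5 15 21 15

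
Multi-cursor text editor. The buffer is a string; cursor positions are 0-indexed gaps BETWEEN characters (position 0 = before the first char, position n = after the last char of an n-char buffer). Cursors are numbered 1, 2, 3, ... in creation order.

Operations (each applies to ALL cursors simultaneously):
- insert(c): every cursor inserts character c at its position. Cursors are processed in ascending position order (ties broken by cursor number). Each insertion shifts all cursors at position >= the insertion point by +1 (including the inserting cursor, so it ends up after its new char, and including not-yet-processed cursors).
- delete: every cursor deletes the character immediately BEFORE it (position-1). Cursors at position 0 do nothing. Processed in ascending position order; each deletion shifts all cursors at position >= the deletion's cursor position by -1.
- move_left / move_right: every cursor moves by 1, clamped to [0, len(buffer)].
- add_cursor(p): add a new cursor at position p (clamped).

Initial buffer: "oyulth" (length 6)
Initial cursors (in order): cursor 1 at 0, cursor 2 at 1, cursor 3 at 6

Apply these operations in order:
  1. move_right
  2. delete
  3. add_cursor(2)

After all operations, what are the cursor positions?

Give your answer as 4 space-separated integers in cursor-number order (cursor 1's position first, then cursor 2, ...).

After op 1 (move_right): buffer="oyulth" (len 6), cursors c1@1 c2@2 c3@6, authorship ......
After op 2 (delete): buffer="ult" (len 3), cursors c1@0 c2@0 c3@3, authorship ...
After op 3 (add_cursor(2)): buffer="ult" (len 3), cursors c1@0 c2@0 c4@2 c3@3, authorship ...

Answer: 0 0 3 2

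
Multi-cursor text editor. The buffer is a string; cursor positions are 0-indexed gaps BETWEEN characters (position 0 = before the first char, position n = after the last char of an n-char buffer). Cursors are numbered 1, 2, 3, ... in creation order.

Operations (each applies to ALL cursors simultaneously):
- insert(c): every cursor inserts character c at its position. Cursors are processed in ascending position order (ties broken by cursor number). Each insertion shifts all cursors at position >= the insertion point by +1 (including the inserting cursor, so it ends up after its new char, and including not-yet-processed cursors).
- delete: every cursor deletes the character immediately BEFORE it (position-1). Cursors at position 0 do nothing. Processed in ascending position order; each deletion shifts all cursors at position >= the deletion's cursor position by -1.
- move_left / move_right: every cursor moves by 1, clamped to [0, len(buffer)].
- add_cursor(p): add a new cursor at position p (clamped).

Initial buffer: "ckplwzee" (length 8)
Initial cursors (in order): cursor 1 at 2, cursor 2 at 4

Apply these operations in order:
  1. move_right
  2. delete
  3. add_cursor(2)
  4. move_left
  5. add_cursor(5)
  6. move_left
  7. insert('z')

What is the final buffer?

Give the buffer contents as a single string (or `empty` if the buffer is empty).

After op 1 (move_right): buffer="ckplwzee" (len 8), cursors c1@3 c2@5, authorship ........
After op 2 (delete): buffer="cklzee" (len 6), cursors c1@2 c2@3, authorship ......
After op 3 (add_cursor(2)): buffer="cklzee" (len 6), cursors c1@2 c3@2 c2@3, authorship ......
After op 4 (move_left): buffer="cklzee" (len 6), cursors c1@1 c3@1 c2@2, authorship ......
After op 5 (add_cursor(5)): buffer="cklzee" (len 6), cursors c1@1 c3@1 c2@2 c4@5, authorship ......
After op 6 (move_left): buffer="cklzee" (len 6), cursors c1@0 c3@0 c2@1 c4@4, authorship ......
After op 7 (insert('z')): buffer="zzczklzzee" (len 10), cursors c1@2 c3@2 c2@4 c4@8, authorship 13.2...4..

Answer: zzczklzzee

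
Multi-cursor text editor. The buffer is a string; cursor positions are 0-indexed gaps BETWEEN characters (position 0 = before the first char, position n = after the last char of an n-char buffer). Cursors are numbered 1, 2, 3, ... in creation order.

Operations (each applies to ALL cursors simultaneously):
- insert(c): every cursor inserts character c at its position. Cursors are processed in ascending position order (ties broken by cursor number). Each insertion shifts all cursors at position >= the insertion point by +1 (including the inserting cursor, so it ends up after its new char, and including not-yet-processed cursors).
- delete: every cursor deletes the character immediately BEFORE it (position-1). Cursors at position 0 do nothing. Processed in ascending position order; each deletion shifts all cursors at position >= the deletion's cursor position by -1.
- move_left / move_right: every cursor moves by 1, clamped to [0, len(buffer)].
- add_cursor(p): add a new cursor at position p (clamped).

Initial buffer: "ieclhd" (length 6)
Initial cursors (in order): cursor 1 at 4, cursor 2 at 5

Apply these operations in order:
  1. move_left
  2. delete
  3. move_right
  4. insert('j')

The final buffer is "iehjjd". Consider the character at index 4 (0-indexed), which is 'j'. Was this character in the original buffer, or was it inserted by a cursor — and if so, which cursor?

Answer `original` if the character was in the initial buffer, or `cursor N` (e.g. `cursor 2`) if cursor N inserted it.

Answer: cursor 2

Derivation:
After op 1 (move_left): buffer="ieclhd" (len 6), cursors c1@3 c2@4, authorship ......
After op 2 (delete): buffer="iehd" (len 4), cursors c1@2 c2@2, authorship ....
After op 3 (move_right): buffer="iehd" (len 4), cursors c1@3 c2@3, authorship ....
After op 4 (insert('j')): buffer="iehjjd" (len 6), cursors c1@5 c2@5, authorship ...12.
Authorship (.=original, N=cursor N): . . . 1 2 .
Index 4: author = 2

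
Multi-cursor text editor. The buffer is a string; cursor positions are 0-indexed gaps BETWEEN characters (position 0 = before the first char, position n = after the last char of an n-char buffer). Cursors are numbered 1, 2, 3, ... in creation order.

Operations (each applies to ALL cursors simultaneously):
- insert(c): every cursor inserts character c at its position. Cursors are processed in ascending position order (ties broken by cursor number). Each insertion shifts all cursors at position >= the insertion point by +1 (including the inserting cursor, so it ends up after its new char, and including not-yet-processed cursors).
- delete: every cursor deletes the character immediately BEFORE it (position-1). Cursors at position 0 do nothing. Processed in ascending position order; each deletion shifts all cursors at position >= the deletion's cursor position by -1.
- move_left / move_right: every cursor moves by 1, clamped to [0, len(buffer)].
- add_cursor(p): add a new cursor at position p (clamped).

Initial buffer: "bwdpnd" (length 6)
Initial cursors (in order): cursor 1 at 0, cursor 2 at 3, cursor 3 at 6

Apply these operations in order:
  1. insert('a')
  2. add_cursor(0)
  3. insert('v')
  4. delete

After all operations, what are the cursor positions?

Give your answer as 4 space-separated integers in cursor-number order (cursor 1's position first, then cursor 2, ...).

After op 1 (insert('a')): buffer="abwdapnda" (len 9), cursors c1@1 c2@5 c3@9, authorship 1...2...3
After op 2 (add_cursor(0)): buffer="abwdapnda" (len 9), cursors c4@0 c1@1 c2@5 c3@9, authorship 1...2...3
After op 3 (insert('v')): buffer="vavbwdavpndav" (len 13), cursors c4@1 c1@3 c2@8 c3@13, authorship 411...22...33
After op 4 (delete): buffer="abwdapnda" (len 9), cursors c4@0 c1@1 c2@5 c3@9, authorship 1...2...3

Answer: 1 5 9 0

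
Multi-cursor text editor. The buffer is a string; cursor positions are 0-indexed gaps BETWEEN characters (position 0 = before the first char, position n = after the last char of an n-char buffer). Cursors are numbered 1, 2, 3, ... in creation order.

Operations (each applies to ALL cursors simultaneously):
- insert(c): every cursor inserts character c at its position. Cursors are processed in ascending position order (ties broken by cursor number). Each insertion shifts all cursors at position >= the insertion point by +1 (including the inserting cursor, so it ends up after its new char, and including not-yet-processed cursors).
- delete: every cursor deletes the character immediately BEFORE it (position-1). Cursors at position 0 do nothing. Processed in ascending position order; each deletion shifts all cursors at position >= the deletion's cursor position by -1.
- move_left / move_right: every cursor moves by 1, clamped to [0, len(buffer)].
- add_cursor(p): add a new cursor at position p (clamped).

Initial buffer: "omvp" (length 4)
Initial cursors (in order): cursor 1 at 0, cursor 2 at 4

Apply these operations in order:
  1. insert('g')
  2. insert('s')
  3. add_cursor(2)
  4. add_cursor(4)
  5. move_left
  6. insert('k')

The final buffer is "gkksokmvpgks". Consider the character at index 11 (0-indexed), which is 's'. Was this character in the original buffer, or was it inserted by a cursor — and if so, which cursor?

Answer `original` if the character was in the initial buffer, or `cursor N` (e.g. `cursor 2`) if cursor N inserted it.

Answer: cursor 2

Derivation:
After op 1 (insert('g')): buffer="gomvpg" (len 6), cursors c1@1 c2@6, authorship 1....2
After op 2 (insert('s')): buffer="gsomvpgs" (len 8), cursors c1@2 c2@8, authorship 11....22
After op 3 (add_cursor(2)): buffer="gsomvpgs" (len 8), cursors c1@2 c3@2 c2@8, authorship 11....22
After op 4 (add_cursor(4)): buffer="gsomvpgs" (len 8), cursors c1@2 c3@2 c4@4 c2@8, authorship 11....22
After op 5 (move_left): buffer="gsomvpgs" (len 8), cursors c1@1 c3@1 c4@3 c2@7, authorship 11....22
After op 6 (insert('k')): buffer="gkksokmvpgks" (len 12), cursors c1@3 c3@3 c4@6 c2@11, authorship 1131.4...222
Authorship (.=original, N=cursor N): 1 1 3 1 . 4 . . . 2 2 2
Index 11: author = 2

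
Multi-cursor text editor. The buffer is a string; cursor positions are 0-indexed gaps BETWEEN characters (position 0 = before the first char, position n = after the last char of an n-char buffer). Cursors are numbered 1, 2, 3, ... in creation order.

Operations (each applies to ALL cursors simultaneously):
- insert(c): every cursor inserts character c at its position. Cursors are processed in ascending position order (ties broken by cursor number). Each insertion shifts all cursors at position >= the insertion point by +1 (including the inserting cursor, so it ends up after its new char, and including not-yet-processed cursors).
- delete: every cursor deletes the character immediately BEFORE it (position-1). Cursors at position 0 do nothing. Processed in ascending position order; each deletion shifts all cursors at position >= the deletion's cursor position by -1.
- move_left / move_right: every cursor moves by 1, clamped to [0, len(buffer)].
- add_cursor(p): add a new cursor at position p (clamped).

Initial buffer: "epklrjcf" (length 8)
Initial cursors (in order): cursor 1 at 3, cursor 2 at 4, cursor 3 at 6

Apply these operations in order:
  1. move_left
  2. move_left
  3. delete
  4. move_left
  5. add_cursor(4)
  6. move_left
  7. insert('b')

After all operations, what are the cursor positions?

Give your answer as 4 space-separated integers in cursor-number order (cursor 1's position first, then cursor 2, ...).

Answer: 3 3 3 7

Derivation:
After op 1 (move_left): buffer="epklrjcf" (len 8), cursors c1@2 c2@3 c3@5, authorship ........
After op 2 (move_left): buffer="epklrjcf" (len 8), cursors c1@1 c2@2 c3@4, authorship ........
After op 3 (delete): buffer="krjcf" (len 5), cursors c1@0 c2@0 c3@1, authorship .....
After op 4 (move_left): buffer="krjcf" (len 5), cursors c1@0 c2@0 c3@0, authorship .....
After op 5 (add_cursor(4)): buffer="krjcf" (len 5), cursors c1@0 c2@0 c3@0 c4@4, authorship .....
After op 6 (move_left): buffer="krjcf" (len 5), cursors c1@0 c2@0 c3@0 c4@3, authorship .....
After op 7 (insert('b')): buffer="bbbkrjbcf" (len 9), cursors c1@3 c2@3 c3@3 c4@7, authorship 123...4..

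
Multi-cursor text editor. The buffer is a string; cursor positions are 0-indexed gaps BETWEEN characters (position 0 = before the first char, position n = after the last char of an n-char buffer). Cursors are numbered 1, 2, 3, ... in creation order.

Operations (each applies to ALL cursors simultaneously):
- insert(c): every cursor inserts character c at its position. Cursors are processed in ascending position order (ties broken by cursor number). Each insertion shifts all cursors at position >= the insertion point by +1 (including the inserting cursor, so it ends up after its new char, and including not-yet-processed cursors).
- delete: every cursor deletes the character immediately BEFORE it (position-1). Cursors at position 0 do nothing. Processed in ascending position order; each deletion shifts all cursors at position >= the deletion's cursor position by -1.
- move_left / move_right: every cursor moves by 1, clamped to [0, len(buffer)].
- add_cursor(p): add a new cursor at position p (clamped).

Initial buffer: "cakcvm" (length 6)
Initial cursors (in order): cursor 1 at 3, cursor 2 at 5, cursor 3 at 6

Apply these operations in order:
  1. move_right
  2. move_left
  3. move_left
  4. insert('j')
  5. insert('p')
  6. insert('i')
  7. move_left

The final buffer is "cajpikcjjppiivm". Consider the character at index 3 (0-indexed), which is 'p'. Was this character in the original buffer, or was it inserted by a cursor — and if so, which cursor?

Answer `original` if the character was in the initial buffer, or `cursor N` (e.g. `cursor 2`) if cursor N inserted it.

After op 1 (move_right): buffer="cakcvm" (len 6), cursors c1@4 c2@6 c3@6, authorship ......
After op 2 (move_left): buffer="cakcvm" (len 6), cursors c1@3 c2@5 c3@5, authorship ......
After op 3 (move_left): buffer="cakcvm" (len 6), cursors c1@2 c2@4 c3@4, authorship ......
After op 4 (insert('j')): buffer="cajkcjjvm" (len 9), cursors c1@3 c2@7 c3@7, authorship ..1..23..
After op 5 (insert('p')): buffer="cajpkcjjppvm" (len 12), cursors c1@4 c2@10 c3@10, authorship ..11..2323..
After op 6 (insert('i')): buffer="cajpikcjjppiivm" (len 15), cursors c1@5 c2@13 c3@13, authorship ..111..232323..
After op 7 (move_left): buffer="cajpikcjjppiivm" (len 15), cursors c1@4 c2@12 c3@12, authorship ..111..232323..
Authorship (.=original, N=cursor N): . . 1 1 1 . . 2 3 2 3 2 3 . .
Index 3: author = 1

Answer: cursor 1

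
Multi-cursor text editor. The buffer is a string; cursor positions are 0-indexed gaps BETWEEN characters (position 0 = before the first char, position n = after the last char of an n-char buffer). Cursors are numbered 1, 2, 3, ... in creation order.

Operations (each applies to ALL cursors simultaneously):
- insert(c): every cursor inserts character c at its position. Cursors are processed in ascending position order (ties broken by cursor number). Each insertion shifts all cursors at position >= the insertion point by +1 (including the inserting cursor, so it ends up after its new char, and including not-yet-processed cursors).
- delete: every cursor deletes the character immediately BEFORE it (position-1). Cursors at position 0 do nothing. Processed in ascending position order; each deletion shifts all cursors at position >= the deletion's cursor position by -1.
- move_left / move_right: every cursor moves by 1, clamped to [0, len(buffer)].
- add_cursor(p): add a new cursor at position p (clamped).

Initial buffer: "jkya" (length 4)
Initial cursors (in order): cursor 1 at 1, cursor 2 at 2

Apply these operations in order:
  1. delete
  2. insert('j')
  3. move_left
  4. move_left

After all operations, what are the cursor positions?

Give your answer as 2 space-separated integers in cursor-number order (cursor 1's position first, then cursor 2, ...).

After op 1 (delete): buffer="ya" (len 2), cursors c1@0 c2@0, authorship ..
After op 2 (insert('j')): buffer="jjya" (len 4), cursors c1@2 c2@2, authorship 12..
After op 3 (move_left): buffer="jjya" (len 4), cursors c1@1 c2@1, authorship 12..
After op 4 (move_left): buffer="jjya" (len 4), cursors c1@0 c2@0, authorship 12..

Answer: 0 0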